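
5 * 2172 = 10860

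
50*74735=3736750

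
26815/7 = 3830+ 5/7 = 3830.71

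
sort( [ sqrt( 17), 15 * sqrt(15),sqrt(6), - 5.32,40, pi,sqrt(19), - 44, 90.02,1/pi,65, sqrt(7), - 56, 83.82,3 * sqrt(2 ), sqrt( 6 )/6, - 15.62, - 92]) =[ - 92,-56, - 44,-15.62,-5.32,1/pi,sqrt( 6)/6, sqrt( 6 ), sqrt(7) , pi,sqrt( 17),3 *sqrt(2),sqrt(19 ) , 40, 15*sqrt(15 ), 65, 83.82, 90.02 ] 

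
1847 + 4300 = 6147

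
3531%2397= 1134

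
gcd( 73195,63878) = 1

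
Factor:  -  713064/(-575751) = 296/239 = 2^3*37^1 * 239^(-1)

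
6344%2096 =56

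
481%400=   81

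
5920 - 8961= - 3041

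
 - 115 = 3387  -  3502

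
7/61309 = 7/61309 = 0.00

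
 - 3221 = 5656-8877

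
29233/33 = 29233/33 = 885.85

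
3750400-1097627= 2652773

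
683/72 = 683/72=9.49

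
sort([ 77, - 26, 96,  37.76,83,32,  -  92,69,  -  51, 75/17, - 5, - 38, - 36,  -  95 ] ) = [ - 95, - 92, - 51, - 38, - 36, - 26, - 5,75/17, 32,37.76 , 69,77 , 83,96 ]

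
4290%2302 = 1988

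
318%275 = 43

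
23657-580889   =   - 557232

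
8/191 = 8/191  =  0.04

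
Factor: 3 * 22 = 66   =  2^1*3^1*11^1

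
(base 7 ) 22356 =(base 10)5676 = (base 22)bg0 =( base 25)921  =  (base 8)13054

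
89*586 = 52154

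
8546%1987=598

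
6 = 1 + 5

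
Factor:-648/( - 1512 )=3/7=3^1*7^( - 1) 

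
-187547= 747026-934573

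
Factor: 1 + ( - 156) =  - 155 = -5^1*31^1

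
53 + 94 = 147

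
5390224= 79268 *68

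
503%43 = 30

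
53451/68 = 53451/68 = 786.04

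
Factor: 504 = 2^3*3^2*7^1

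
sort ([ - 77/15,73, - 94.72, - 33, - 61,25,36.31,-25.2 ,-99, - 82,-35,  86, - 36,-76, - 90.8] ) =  [  -  99, - 94.72,-90.8, - 82, - 76, - 61, - 36,-35,-33,-25.2,-77/15, 25,36.31, 73,86 ] 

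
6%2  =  0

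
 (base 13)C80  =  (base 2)100001010100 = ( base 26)340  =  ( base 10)2132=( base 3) 2220222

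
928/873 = 928/873=1.06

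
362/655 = 362/655 = 0.55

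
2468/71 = 34 + 54/71 = 34.76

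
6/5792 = 3/2896= 0.00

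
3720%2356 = 1364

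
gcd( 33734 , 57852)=2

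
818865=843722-24857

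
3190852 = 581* 5492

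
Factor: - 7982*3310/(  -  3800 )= 2^( - 1)*5^ ( - 1 )*13^1*19^( - 1 )*307^1*331^1 = 1321021/190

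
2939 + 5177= 8116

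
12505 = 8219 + 4286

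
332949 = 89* 3741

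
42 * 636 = 26712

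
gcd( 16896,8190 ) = 6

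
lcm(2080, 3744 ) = 18720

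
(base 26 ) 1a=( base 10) 36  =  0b100100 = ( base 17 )22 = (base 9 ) 40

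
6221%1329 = 905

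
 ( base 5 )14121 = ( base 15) 526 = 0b10010001001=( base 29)1b1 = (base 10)1161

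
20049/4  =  5012 + 1/4 = 5012.25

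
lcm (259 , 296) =2072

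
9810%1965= 1950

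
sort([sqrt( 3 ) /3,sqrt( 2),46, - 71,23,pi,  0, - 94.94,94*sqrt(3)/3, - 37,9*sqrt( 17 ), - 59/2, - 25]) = [ - 94.94  ,-71, - 37, - 59/2, - 25,0,sqrt (3)/3,sqrt( 2), pi,23,9*sqrt( 17 ),46,94*sqrt( 3 ) /3 ]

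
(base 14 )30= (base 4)222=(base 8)52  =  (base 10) 42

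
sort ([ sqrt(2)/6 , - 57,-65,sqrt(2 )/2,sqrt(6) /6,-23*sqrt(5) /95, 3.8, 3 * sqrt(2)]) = [ - 65, - 57,  -  23*sqrt( 5 )/95, sqrt( 2 )/6,sqrt(6) /6 , sqrt (2 ) /2, 3.8, 3*sqrt(2 )]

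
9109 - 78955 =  - 69846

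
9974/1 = 9974 =9974.00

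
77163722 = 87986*877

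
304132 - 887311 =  - 583179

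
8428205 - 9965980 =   -  1537775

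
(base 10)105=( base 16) 69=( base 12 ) 89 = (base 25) 45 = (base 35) 30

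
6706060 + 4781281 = 11487341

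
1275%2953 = 1275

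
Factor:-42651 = -3^2* 7^1*677^1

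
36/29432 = 9/7358 = 0.00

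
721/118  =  6 + 13/118 =6.11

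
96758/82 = 1179 + 40/41 = 1179.98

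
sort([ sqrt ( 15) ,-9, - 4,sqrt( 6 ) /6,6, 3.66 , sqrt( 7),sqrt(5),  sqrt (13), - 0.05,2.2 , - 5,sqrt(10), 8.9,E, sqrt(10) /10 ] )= [ - 9, - 5, - 4, - 0.05, sqrt(10 ) /10,sqrt(6 )/6,2.2 , sqrt( 5),sqrt(7), E,sqrt(10), sqrt( 13)  ,  3.66, sqrt(15),6,8.9]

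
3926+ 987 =4913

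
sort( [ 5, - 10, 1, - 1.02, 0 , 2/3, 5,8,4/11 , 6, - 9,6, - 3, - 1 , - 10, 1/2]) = [ - 10, - 10, - 9, - 3, - 1.02, - 1, 0,4/11, 1/2, 2/3, 1,5, 5,6, 6, 8 ]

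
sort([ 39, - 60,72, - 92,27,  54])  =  [ - 92 ,  -  60, 27,39,54,72]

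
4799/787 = 4799/787 =6.10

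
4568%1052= 360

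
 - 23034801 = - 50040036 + 27005235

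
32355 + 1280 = 33635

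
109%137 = 109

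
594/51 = 198/17=11.65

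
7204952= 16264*443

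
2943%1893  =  1050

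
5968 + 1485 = 7453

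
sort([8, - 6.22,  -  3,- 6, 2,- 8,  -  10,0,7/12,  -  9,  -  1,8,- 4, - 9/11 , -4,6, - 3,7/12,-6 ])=[  -  10,-9, - 8,- 6.22, - 6,-6, - 4,-4, - 3,-3, - 1 , - 9/11,0,7/12,7/12, 2,6, 8,8 ]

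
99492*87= 8655804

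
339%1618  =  339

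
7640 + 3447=11087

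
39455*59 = 2327845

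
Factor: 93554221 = 613^1*152617^1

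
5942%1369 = 466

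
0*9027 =0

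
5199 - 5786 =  - 587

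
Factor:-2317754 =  - 2^1*37^1*31321^1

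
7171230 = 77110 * 93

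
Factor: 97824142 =2^1 * 13^1*151^1  *24917^1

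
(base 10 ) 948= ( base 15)433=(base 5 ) 12243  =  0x3B4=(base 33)SO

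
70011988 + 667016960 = 737028948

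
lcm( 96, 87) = 2784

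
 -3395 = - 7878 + 4483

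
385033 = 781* 493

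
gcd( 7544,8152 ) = 8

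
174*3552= 618048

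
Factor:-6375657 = -3^1 * 2125219^1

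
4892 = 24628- 19736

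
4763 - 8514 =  - 3751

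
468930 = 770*609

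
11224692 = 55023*204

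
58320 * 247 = 14405040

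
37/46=37/46 = 0.80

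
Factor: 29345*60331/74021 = 5^1*5869^1*60331^1*74021^(- 1 ) = 1770413195/74021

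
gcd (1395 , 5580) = 1395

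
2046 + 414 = 2460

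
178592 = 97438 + 81154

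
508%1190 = 508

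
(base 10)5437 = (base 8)12475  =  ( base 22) b53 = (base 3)21110101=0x153D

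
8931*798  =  7126938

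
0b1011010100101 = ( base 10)5797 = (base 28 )7B1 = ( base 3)21221201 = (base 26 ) 8EP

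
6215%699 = 623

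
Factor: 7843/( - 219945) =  - 23/645= - 3^(  -  1)*5^( - 1)*23^1*43^( - 1 )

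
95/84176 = 95/84176 = 0.00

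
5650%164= 74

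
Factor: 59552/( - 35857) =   -  2^5*23^( - 1)*1559^( - 1)*1861^1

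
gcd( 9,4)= 1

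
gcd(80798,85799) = 1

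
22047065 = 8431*2615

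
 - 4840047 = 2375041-7215088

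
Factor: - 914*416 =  - 380224 = - 2^6*  13^1*457^1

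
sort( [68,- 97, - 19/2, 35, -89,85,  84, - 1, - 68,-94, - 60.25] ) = [  -  97, - 94, - 89, - 68, - 60.25, - 19/2, - 1,35,  68,  84,85 ]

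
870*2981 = 2593470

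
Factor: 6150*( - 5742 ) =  - 35313300 = - 2^2*3^3*5^2*11^1*29^1*41^1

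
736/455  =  736/455 = 1.62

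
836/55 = 15 + 1/5 =15.20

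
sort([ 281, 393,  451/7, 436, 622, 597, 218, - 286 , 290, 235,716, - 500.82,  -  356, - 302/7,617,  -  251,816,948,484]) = [ - 500.82,-356,  -  286, - 251 ,-302/7, 451/7, 218,  235, 281, 290, 393, 436, 484,  597, 617,  622, 716 , 816, 948]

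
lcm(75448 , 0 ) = 0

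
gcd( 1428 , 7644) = 84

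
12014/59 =12014/59 = 203.63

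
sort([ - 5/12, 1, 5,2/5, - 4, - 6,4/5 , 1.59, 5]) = [ - 6, - 4, - 5/12 , 2/5,4/5, 1, 1.59,  5 , 5 ]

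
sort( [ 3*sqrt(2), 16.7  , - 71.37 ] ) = [ - 71.37, 3  *sqrt(2),16.7 ] 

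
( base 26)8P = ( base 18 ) CH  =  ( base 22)AD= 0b11101001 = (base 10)233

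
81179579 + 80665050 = 161844629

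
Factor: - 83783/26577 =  - 3^( - 2 ) *7^1 * 2953^(- 1) * 11969^1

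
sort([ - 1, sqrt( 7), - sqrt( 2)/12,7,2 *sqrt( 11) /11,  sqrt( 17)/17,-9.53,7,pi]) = [  -  9.53,  -  1, - sqrt( 2 ) /12,sqrt( 17 )/17,2*sqrt( 11) /11, sqrt( 7) , pi, 7,7]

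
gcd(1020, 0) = 1020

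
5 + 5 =10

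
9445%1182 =1171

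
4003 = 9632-5629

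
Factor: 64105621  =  64105621^1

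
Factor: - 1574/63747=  - 2/81 = -  2^1*3^ (-4 )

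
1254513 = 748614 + 505899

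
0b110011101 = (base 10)413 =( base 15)1c8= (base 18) 14H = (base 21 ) JE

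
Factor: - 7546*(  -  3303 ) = 2^1*3^2*7^3*11^1*367^1=24924438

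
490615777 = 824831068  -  334215291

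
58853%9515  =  1763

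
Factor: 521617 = 23^1*22679^1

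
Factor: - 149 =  - 149^1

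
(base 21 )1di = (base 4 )23130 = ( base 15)33c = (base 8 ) 1334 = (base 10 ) 732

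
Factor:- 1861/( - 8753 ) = 1861^1 * 8753^(-1 ) 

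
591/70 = 591/70 = 8.44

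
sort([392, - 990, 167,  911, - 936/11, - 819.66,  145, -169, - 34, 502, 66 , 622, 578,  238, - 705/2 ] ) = [ - 990, -819.66, - 705/2,-169, - 936/11  ,-34,66, 145,167, 238,392,502, 578 , 622, 911] 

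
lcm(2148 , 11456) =34368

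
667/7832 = 667/7832 = 0.09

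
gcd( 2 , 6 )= 2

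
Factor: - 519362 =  - 2^1 * 259681^1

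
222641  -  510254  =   - 287613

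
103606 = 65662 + 37944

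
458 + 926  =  1384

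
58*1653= 95874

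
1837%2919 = 1837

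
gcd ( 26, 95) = 1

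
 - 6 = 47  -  53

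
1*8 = 8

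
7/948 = 7/948 = 0.01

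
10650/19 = 560 + 10/19=560.53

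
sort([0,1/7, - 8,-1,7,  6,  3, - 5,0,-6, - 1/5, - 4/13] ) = [-8, - 6, - 5, - 1, - 4/13,  -  1/5, 0, 0 , 1/7,3, 6,7 ]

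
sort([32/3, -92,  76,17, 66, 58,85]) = [  -  92, 32/3, 17, 58 , 66, 76, 85]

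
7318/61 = 7318/61 =119.97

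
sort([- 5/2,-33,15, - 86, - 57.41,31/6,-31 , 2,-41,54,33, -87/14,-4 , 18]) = [ - 86 ,-57.41, - 41,-33, - 31, - 87/14, - 4, - 5/2,2,  31/6,15,18, 33 , 54] 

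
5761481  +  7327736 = 13089217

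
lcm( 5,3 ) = 15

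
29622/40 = 740 + 11/20 = 740.55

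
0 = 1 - 1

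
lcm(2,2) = 2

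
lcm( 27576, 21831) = 523944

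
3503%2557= 946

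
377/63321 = 377/63321  =  0.01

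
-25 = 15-40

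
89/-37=  -  3 + 22/37 = - 2.41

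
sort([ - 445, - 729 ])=[ - 729, - 445 ]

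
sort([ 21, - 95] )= [ - 95, 21]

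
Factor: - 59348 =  - 2^2 * 37^1 * 401^1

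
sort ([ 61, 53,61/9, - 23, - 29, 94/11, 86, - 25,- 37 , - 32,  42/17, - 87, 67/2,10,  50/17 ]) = [  -  87,-37,- 32,-29, - 25, - 23 , 42/17,50/17,61/9, 94/11,10, 67/2,53,61,86]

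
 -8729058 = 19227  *( - 454 ) 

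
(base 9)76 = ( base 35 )1Y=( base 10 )69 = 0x45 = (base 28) 2d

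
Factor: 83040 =2^5*3^1 * 5^1 * 173^1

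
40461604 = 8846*4574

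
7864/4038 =3932/2019 = 1.95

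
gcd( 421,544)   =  1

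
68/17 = 4 = 4.00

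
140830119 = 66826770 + 74003349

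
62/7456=31/3728 =0.01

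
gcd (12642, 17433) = 3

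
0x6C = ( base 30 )3I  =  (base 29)3L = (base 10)108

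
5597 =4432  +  1165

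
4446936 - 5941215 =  - 1494279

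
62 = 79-17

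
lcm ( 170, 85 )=170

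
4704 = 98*48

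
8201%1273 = 563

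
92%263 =92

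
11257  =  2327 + 8930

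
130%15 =10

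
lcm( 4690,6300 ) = 422100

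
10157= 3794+6363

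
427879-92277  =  335602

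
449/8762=449/8762  =  0.05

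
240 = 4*60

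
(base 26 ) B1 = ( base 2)100011111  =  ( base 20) E7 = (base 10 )287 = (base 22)d1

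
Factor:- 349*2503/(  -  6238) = 2^(-1)*349^1 * 2503^1*3119^ (- 1) = 873547/6238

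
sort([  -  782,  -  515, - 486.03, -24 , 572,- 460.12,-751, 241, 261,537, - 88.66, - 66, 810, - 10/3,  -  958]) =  [ - 958, - 782, - 751, - 515, - 486.03, - 460.12, - 88.66, - 66, - 24, - 10/3 , 241,261,537,  572, 810 ] 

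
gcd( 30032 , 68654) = 2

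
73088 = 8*9136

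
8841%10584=8841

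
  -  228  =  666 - 894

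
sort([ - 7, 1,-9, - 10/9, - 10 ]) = [-10, - 9,-7, - 10/9,1] 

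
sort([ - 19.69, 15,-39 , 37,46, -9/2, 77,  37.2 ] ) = [-39, - 19.69, - 9/2,  15, 37, 37.2, 46,  77 ] 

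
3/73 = 3/73 = 0.04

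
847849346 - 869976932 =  - 22127586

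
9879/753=3293/251 = 13.12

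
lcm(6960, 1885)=90480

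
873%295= 283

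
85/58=85/58 = 1.47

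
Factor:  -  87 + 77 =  - 2^1*5^1 = - 10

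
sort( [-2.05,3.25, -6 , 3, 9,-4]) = [- 6, - 4,-2.05,3, 3.25, 9 ] 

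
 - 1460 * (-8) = 11680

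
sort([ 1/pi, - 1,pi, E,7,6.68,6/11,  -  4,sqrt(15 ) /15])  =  [ - 4,-1,sqrt( 15 )/15,  1/pi,6/11, E, pi, 6.68, 7]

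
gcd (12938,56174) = 2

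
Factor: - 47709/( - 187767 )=171/673 = 3^2*19^1*673^(-1 ) 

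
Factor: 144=2^4*3^2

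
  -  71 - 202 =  - 273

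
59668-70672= - 11004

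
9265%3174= 2917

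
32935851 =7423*4437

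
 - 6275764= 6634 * (-946 ) 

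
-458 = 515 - 973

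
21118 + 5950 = 27068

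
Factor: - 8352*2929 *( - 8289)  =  2^5 * 3^5*29^2* 101^1*307^1 = 202773873312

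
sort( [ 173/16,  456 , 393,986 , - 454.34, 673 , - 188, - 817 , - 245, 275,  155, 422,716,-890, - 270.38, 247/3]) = [-890, - 817,- 454.34, - 270.38 , - 245,  -  188, 173/16,247/3, 155,275,393, 422, 456, 673 , 716,986]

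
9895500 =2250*4398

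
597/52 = 11 + 25/52 = 11.48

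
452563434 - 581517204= - 128953770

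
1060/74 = 530/37=14.32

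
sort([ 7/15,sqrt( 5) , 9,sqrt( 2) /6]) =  [ sqrt(2 ) /6, 7/15, sqrt(5 ) , 9 ]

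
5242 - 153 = 5089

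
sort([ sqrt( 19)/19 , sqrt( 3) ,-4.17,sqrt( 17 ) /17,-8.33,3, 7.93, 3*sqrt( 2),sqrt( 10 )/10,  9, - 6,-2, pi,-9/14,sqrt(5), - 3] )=[ - 8.33,-6, -4.17,- 3, - 2, - 9/14,sqrt( 19)/19, sqrt ( 17 )/17, sqrt( 10)/10,sqrt( 3),sqrt( 5), 3, pi, 3*sqrt( 2), 7.93,9 ] 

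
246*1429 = 351534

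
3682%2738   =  944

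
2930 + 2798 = 5728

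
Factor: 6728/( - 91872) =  - 2^ (-2 )*3^( - 2)*11^ (  -  1)*29^1 = - 29/396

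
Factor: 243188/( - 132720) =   -  60797/33180 = - 2^( - 2)*3^( - 1)*5^(-1)*7^(-1)*11^1*79^( - 1) * 5527^1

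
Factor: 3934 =2^1*7^1 * 281^1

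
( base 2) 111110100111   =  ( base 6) 30315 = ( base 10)4007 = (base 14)1663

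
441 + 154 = 595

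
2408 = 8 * 301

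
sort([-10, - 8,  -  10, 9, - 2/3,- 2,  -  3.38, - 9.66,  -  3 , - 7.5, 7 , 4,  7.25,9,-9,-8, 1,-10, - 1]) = [-10, - 10 ,-10,-9.66, - 9, - 8,-8, - 7.5, - 3.38,- 3,  -  2,-1,-2/3, 1, 4, 7,7.25, 9, 9]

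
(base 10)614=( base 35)hj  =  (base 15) 2ae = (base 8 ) 1146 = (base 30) KE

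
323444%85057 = 68273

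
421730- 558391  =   - 136661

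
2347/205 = 11  +  92/205 = 11.45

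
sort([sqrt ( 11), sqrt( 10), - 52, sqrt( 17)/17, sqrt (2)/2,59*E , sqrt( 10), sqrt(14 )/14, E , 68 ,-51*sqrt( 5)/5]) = [ - 52, - 51 *sqrt( 5 )/5,sqrt(17)/17,sqrt(14)/14, sqrt( 2)/2,  E, sqrt( 10 ) , sqrt( 10), sqrt(11 ),68,  59*E]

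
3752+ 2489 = 6241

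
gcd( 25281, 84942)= 9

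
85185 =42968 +42217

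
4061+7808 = 11869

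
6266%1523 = 174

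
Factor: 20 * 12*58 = 2^5*3^1*5^1*29^1 = 13920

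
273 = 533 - 260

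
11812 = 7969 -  - 3843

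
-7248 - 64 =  - 7312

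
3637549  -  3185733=451816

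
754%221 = 91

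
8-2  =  6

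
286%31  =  7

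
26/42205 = 26/42205 = 0.00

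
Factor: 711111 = 3^1*293^1*809^1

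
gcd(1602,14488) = 2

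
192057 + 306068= 498125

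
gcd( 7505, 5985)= 95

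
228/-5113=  - 228/5113 = - 0.04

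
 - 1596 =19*( - 84)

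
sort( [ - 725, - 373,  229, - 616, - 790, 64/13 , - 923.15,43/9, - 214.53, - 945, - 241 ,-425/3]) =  [ - 945, - 923.15, -790,-725, - 616, - 373,  -  241,-214.53,  -  425/3, 43/9, 64/13,229]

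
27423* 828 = 22706244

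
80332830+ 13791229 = 94124059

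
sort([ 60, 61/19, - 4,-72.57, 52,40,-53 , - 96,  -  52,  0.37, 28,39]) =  [-96,- 72.57,-53 , - 52,  -  4, 0.37, 61/19, 28,39, 40, 52, 60]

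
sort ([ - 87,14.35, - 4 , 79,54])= [ - 87,-4, 14.35,54,79]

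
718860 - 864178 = -145318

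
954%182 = 44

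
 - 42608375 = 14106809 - 56715184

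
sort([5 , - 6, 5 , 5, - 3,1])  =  [  -  6, - 3,1,5 , 5,5 ]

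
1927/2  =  963 + 1/2 =963.50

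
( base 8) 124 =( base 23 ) 3f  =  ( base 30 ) 2o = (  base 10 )84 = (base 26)36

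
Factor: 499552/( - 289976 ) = -2^2*233^1 *541^(-1 )=- 932/541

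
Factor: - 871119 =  - 3^2*151^1*641^1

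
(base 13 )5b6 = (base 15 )464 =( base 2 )1111100010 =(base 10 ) 994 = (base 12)6AA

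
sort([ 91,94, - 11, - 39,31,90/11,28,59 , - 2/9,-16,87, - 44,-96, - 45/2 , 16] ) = [ - 96, - 44, - 39, - 45/2 ,-16, -11, - 2/9,90/11,16,28, 31 , 59, 87,91 , 94]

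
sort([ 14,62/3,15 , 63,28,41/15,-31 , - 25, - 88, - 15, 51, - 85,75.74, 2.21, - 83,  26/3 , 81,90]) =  [ - 88, - 85 , - 83, - 31,-25, - 15,2.21, 41/15 , 26/3, 14,15, 62/3 , 28,51,63,75.74, 81,90] 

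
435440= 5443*80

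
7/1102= 7/1102  =  0.01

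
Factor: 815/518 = 2^( - 1)*5^1*7^(  -  1)* 37^(-1) * 163^1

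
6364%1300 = 1164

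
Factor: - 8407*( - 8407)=70677649  =  7^2  *  1201^2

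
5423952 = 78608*69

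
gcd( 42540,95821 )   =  1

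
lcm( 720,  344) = 30960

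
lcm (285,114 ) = 570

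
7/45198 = 7/45198 = 0.00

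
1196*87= 104052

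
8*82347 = 658776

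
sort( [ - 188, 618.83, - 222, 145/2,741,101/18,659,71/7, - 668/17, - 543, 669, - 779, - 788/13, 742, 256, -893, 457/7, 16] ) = [ - 893, - 779,-543, - 222, - 188, - 788/13 , - 668/17,101/18, 71/7,16 , 457/7, 145/2, 256,618.83, 659, 669, 741, 742] 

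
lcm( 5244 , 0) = 0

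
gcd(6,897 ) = 3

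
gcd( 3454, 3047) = 11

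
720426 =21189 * 34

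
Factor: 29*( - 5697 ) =-3^3 * 29^1*211^1 = - 165213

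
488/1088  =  61/136= 0.45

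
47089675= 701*67175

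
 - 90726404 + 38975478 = -51750926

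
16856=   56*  301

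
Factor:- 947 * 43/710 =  - 2^( - 1) * 5^( - 1)*43^1*71^( - 1 )*947^1 =-40721/710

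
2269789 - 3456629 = - 1186840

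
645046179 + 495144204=1140190383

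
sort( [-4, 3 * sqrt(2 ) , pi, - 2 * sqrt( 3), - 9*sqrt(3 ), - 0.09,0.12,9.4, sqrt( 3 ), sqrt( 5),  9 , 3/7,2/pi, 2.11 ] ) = [-9* sqrt(3 ),-4, - 2*sqrt (3 ),- 0.09,0.12,3/7,2/pi,sqrt(3),2.11, sqrt( 5),pi,3*sqrt( 2 ), 9,9.4] 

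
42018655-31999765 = 10018890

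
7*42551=297857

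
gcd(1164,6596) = 388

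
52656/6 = 8776 = 8776.00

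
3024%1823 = 1201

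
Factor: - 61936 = - 2^4*7^2 *79^1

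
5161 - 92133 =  - 86972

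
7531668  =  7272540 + 259128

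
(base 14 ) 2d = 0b101001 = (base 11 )38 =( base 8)51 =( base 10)41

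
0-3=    - 3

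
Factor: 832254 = 2^1*3^1*59^1*2351^1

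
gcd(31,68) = 1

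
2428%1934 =494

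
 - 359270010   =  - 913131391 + 553861381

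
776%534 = 242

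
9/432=1/48=0.02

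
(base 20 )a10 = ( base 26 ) 5OG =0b111110110100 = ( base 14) 1672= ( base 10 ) 4020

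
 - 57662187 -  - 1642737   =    -  56019450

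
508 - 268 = 240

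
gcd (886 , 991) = 1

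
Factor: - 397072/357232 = -299/269 = -  13^1 * 23^1*269^( - 1)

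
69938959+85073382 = 155012341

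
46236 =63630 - 17394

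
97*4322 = 419234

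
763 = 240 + 523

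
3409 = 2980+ 429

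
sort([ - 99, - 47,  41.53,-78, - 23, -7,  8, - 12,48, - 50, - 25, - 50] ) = [-99, - 78, - 50, - 50, - 47, - 25,  -  23, - 12, - 7, 8 , 41.53, 48 ]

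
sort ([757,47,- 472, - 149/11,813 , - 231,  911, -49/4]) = [-472,-231,-149/11, - 49/4, 47,757,813,911]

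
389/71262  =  389/71262 = 0.01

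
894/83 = 10  +  64/83  =  10.77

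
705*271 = 191055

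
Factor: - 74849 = - 29^2*89^1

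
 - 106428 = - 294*362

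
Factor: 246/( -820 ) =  - 3/10=-2^(  -  1 )*3^1*5^( - 1)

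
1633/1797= 1633/1797  =  0.91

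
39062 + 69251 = 108313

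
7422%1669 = 746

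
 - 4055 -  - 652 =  - 3403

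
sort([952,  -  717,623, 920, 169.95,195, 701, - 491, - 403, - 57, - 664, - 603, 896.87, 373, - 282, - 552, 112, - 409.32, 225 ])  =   [ - 717, - 664, - 603 , - 552,  -  491, - 409.32, - 403, - 282,-57, 112, 169.95, 195, 225, 373, 623, 701, 896.87, 920,952] 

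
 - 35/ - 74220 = 7/14844 =0.00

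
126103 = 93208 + 32895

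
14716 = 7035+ 7681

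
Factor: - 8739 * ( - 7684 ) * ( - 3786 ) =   -  254231702136=-2^3*3^3*17^1*113^1*631^1*971^1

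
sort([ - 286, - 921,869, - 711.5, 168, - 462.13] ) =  [-921, - 711.5, - 462.13,  -  286,  168,869 ]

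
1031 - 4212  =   - 3181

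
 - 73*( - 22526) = 1644398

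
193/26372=193/26372 = 0.01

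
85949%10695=389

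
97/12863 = 97/12863 = 0.01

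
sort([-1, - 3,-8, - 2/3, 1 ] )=[- 8, - 3, - 1,  -  2/3,  1]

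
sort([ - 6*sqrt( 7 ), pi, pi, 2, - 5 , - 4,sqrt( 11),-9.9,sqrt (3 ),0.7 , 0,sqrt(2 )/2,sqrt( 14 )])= [  -  6*sqrt (7 ), - 9.9, - 5 , - 4, 0  ,  0.7,sqrt( 2 ) /2,sqrt( 3), 2 , pi,pi , sqrt(11 ),sqrt(14)]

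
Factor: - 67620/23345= -84/29 = - 2^2*3^1*7^1*29^( - 1)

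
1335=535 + 800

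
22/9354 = 11/4677 = 0.00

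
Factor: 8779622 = 2^1*269^1*16319^1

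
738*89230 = 65851740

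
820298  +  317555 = 1137853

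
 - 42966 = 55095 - 98061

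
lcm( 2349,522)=4698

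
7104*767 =5448768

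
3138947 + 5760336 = 8899283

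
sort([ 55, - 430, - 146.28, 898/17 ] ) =[ - 430,- 146.28,898/17, 55 ] 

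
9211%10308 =9211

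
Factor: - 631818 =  - 2^1*3^2*11^1*3191^1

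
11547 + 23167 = 34714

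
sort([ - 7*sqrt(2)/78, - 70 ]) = [ -70, - 7*sqrt ( 2)/78]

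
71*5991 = 425361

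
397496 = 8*49687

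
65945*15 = 989175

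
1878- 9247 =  - 7369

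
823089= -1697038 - -2520127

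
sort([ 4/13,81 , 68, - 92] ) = [ - 92,4/13, 68, 81]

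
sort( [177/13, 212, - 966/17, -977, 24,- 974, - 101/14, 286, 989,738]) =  [ - 977,-974, - 966/17, - 101/14, 177/13 , 24, 212, 286, 738, 989]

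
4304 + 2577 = 6881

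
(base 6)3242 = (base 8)1352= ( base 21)1EB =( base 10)746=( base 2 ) 1011101010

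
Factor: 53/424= 2^( - 3 )  =  1/8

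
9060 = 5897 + 3163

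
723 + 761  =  1484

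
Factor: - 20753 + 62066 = 3^1 * 47^1 * 293^1 =41313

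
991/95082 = 991/95082 = 0.01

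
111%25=11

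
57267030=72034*795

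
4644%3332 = 1312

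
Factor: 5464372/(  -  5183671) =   -  2^2*23^( - 2 )*41^( - 1) * 239^(-1 )*1366093^1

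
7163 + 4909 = 12072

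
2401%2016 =385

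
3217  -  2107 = 1110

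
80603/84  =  959 + 47/84  =  959.56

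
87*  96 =8352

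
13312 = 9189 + 4123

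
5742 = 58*99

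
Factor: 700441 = 7^1*47^1*2129^1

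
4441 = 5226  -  785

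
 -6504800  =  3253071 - 9757871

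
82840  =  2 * 41420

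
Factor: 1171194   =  2^1 * 3^1*29^1 * 53^1*127^1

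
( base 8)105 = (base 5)234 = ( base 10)69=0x45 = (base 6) 153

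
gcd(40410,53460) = 90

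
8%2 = 0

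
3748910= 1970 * 1903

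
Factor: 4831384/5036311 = 2^3 * 7^(-1 )*19^(- 2)*1993^( - 1) * 603923^1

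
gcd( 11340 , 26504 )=4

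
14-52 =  - 38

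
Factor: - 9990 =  - 2^1*3^3 * 5^1 *37^1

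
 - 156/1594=  -  78/797= -0.10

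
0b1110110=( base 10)118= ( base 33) 3j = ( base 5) 433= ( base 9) 141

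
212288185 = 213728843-1440658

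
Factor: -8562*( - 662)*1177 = 2^2 * 3^1 * 11^1 * 107^1*331^1*1427^1 =6671287788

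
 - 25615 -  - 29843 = 4228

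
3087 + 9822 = 12909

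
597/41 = 14 + 23/41  =  14.56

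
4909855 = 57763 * 85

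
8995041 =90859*99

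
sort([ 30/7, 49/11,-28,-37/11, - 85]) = [ - 85, - 28, - 37/11,30/7, 49/11] 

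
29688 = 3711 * 8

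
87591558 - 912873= 86678685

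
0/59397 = 0 =0.00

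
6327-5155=1172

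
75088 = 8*9386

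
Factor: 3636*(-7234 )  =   - 26302824= -  2^3*3^2*101^1*3617^1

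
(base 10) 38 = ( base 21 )1h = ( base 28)1a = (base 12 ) 32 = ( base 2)100110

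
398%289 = 109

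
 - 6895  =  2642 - 9537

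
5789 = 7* 827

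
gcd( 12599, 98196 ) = 1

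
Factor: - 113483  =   - 283^1*401^1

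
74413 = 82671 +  - 8258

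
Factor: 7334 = 2^1 * 19^1*193^1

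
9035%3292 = 2451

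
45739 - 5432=40307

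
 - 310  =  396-706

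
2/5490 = 1/2745 = 0.00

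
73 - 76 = -3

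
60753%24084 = 12585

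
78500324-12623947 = 65876377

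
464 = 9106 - 8642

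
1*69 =69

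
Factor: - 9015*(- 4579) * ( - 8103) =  - 334489287555=   -3^2*5^1*19^1*37^1*73^1*241^1 * 601^1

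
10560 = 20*528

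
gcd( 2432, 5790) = 2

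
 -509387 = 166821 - 676208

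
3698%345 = 248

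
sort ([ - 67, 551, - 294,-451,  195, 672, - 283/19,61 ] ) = [ - 451,-294, - 67, - 283/19,61, 195, 551,  672]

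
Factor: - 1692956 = - 2^2 * 67^1*6317^1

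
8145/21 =2715/7 =387.86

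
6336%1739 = 1119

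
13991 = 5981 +8010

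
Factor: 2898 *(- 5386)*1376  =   - 2^7 * 3^2*7^1*23^1*43^1*  2693^1 = - 21477472128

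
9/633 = 3/211 = 0.01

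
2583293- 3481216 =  - 897923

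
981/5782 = 981/5782=0.17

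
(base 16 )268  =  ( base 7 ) 1540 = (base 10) 616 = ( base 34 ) i4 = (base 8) 1150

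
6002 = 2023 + 3979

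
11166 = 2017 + 9149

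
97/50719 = 97/50719  =  0.00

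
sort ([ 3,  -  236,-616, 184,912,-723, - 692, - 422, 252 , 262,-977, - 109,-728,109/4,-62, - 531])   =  [ - 977, - 728, - 723,- 692, - 616, - 531,-422,-236, - 109,-62, 3,  109/4, 184,252, 262, 912] 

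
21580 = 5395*4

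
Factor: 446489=457^1 * 977^1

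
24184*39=943176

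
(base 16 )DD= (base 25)8l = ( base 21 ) AB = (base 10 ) 221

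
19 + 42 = 61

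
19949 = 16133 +3816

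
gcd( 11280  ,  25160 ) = 40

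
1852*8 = 14816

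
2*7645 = 15290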